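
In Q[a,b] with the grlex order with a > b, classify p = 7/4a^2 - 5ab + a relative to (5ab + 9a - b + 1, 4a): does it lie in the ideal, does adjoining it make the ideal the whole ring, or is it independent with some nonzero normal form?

7/4a^2 - 5ab + a lies in I (it reduces to 0).

First compute the reduced Gröbner basis of I by Buchberger's algorithm.
f_1 = 5ab + 9a - b + 1, LT = ab.
f_2 = 4a, LT = a.

S(f_1,f_2): lcm = ab. S = 9/5a - 1/5b + 1/5.
  reduce S modulo (f_1, f_2):
  remainder -1/5b + 1/5 ≠ 0; add h_3 = -1/5b + 1/5 to the basis.

The other S-polynomials (S(f_1,h_3), S(f_2,h_3)) all reduce to 0 modulo the current basis, so we have a Gröbner basis.
Inter-reduce: drop elements whose leading term is divisible by another's, tail-reduce, and make monic.
Reduced Gröbner basis: {a, b - 1}.
Label its elements g_1 = a, g_2 = b - 1.

Reduce p = 7/4a^2 - 5ab + a modulo G:
  leading term a^2: subtract (7/4a)·g_1 from 7/4a^2 - 5ab + a → -5ab + a
  leading term ab: subtract (-5b)·g_1 from -5ab + a → a
  leading term a: subtract (1)·g_1 from a → 0
  normal form = 0.
Since the normal form is 0, p ∈ I.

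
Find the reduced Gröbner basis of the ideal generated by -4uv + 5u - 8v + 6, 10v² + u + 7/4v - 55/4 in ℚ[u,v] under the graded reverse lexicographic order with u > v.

G = {u² + 97/16u - 10v - 49/8, uv - 5/4u + 2v - 3/2, v² + 1/10u + 7/40v - 11/8}

f_1 = -4uv + 5u - 8v + 6, LT = uv.
f_2 = 10v² + u + 7/4v - 55/4, LT = v².

S(f_1,f_2): lcm = uv². S = -1/10u² - 57/40uv + 2v² + 11/8u - 3/2v.
  reduce S modulo (f_1, f_2):
  remainder -1/10u² - 97/160u + v + 49/80 ≠ 0; add g_3 = -1/10u² - 97/160u + v + 49/80 to the basis.

The other S-polynomials (S(f_1,g_3), S(f_2,g_3)) all reduce to 0 modulo the current basis, so we have a Gröbner basis.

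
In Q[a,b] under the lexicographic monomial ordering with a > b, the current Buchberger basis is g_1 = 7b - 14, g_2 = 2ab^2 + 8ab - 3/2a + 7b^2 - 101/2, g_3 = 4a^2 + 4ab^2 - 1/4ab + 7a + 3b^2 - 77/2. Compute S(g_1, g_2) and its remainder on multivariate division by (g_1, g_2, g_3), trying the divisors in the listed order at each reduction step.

lcm(LM(g_1), LM(g_2)) = ab^2.
S = (lcm/LT(g_1))·g_1 − (lcm/LT(g_2))·g_2 = -6ab + 3/4a - 7/2b^2 + 101/4.
Reduce S modulo (g_1, g_2, g_3) in that order:
  leading term ab: subtract (-6/7a)·g_1 from -6ab + 3/4a - 7/2b^2 + 101/4 → -45/4a - 7/2b^2 + 101/4
  leading term a: no divisor's leading term divides it; move -45/4a to the remainder.
  leading term b^2: subtract (-1/2b)·g_1 from -7/2b^2 + 101/4 → -7b + 101/4
  leading term b: subtract (-1)·g_1 from -7b + 101/4 → 45/4
  leading term 1: no divisor's leading term divides it; move 45/4 to the remainder.
The remainder -45/4a + 45/4 is nonzero, so it would be added as the next basis element.

S(g_1, g_2) = -6ab + 3/4a - 7/2b^2 + 101/4; remainder on division = -45/4a + 45/4.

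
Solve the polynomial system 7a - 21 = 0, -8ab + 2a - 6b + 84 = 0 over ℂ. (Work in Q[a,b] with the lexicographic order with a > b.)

Compute a lex Gröbner basis by Buchberger's algorithm.
f_1 = 7a - 21, LT = a.
f_2 = -8ab + 2a - 6b + 84, LT = ab.

S(f_1,f_2): lcm = ab. S = 1/4a - 15/4b + 21/2.
  leading term a: subtract (1/28)·f_1 from 1/4a - 15/4b + 21/2 → -15/4b + 45/4
  leading term b: no divisor's leading term divides it; move -15/4b to the remainder.
  leading term 1: no divisor's leading term divides it; move 45/4 to the remainder.
  remainder -15/4b + 45/4 ≠ 0; add h_3 = -15/4b + 45/4 to the basis.

The other S-polynomials (S(f_1,h_3), S(f_2,h_3)) all reduce to 0 modulo the current basis, so we have a Gröbner basis.
Inter-reduce: drop elements whose leading term is divisible by another's, tail-reduce, and make monic.
Reduced Gröbner basis: {a - 3, b - 3}.

The lex basis is triangular: the last element involves only b. Solving b - 3 = 0 gives b ∈ {3}; substituting each value into the earlier elements determines the remaining variables.
  b = 3: the earlier basis element becomes a - 3 = 0, giving a = 3 — point (3, 3).

{(3, 3)}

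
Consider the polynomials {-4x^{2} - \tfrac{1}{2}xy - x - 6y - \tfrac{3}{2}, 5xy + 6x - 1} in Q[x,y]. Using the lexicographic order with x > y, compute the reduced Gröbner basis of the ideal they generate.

G = {x + \tfrac{15}{2}y^{2} + 11y + \tfrac{5}{2}, y^{3} + \tfrac{8}{3}y^{2} + \tfrac{157}{75}y + \tfrac{32}{75}}

f_1 = -4x^{2} - \tfrac{1}{2}xy - x - 6y - \tfrac{3}{2}, LT = x^{2}.
f_2 = 5xy + 6x - 1, LT = xy.

S(f_1,f_2): lcm = x^{2}y. S = -\tfrac{6}{5}x^{2} + \tfrac{1}{8}xy^{2} + \tfrac{1}{4}xy + \tfrac{1}{5}x + \tfrac{3}{2}y^{2} + \tfrac{3}{8}y.
  leading term x^{2}: subtract (\tfrac{3}{10})·f_1 from -\tfrac{6}{5}x^{2} + \tfrac{1}{8}xy^{2} + \tfrac{1}{4}xy + \tfrac{1}{5}x + \tfrac{3}{2}y^{2} + \tfrac{3}{8}y → \tfrac{1}{8}xy^{2} + \tfrac{2}{5}xy + \tfrac{1}{2}x + \tfrac{3}{2}y^{2} + \tfrac{87}{40}y + \tfrac{9}{20}
  leading term xy^{2}: subtract (\tfrac{1}{40}y)·f_2 from \tfrac{1}{8}xy^{2} + \tfrac{2}{5}xy + \tfrac{1}{2}x + \tfrac{3}{2}y^{2} + \tfrac{87}{40}y + \tfrac{9}{20} → \tfrac{1}{4}xy + \tfrac{1}{2}x + \tfrac{3}{2}y^{2} + \tfrac{11}{5}y + \tfrac{9}{20}
  leading term xy: subtract (\tfrac{1}{20})·f_2 from \tfrac{1}{4}xy + \tfrac{1}{2}x + \tfrac{3}{2}y^{2} + \tfrac{11}{5}y + \tfrac{9}{20} → \tfrac{1}{5}x + \tfrac{3}{2}y^{2} + \tfrac{11}{5}y + \tfrac{1}{2}
  leading term x: no divisor's leading term divides it; move \tfrac{1}{5}x to the remainder.
  leading term y^{2}: no divisor's leading term divides it; move \tfrac{3}{2}y^{2} to the remainder.
  leading term y: no divisor's leading term divides it; move \tfrac{11}{5}y to the remainder.
  leading term 1: no divisor's leading term divides it; move \tfrac{1}{2} to the remainder.
  remainder \tfrac{1}{5}x + \tfrac{3}{2}y^{2} + \tfrac{11}{5}y + \tfrac{1}{2} ≠ 0; add g_3 = \tfrac{1}{5}x + \tfrac{3}{2}y^{2} + \tfrac{11}{5}y + \tfrac{1}{2} to the basis.

S(f_1,g_3): lcm = x^{2}. S = -\tfrac{15}{2}xy^{2} - \tfrac{87}{8}xy - \tfrac{9}{4}x + \tfrac{3}{2}y + \tfrac{3}{8}.
  leading term xy^{2}: subtract (-\tfrac{3}{2}y)·f_2 from -\tfrac{15}{2}xy^{2} - \tfrac{87}{8}xy - \tfrac{9}{4}x + \tfrac{3}{2}y + \tfrac{3}{8} → -\tfrac{15}{8}xy - \tfrac{9}{4}x + \tfrac{3}{8}
  leading term xy: subtract (-\tfrac{3}{8})·f_2 from -\tfrac{15}{8}xy - \tfrac{9}{4}x + \tfrac{3}{8} → 0
  remainder 0.

S(f_2,g_3): lcm = xy. S = \tfrac{6}{5}x - \tfrac{15}{2}y^{3} - 11y^{2} - \tfrac{5}{2}y - \tfrac{1}{5}.
  leading term x: subtract (6)·g_3 from \tfrac{6}{5}x - \tfrac{15}{2}y^{3} - 11y^{2} - \tfrac{5}{2}y - \tfrac{1}{5} → -\tfrac{15}{2}y^{3} - 20y^{2} - \tfrac{157}{10}y - \tfrac{16}{5}
  leading term y^{3}: no divisor's leading term divides it; move -\tfrac{15}{2}y^{3} to the remainder.
  leading term y^{2}: no divisor's leading term divides it; move -20y^{2} to the remainder.
  leading term y: no divisor's leading term divides it; move -\tfrac{157}{10}y to the remainder.
  leading term 1: no divisor's leading term divides it; move -\tfrac{16}{5} to the remainder.
  remainder -\tfrac{15}{2}y^{3} - 20y^{2} - \tfrac{157}{10}y - \tfrac{16}{5} ≠ 0; add g_4 = -\tfrac{15}{2}y^{3} - 20y^{2} - \tfrac{157}{10}y - \tfrac{16}{5} to the basis.

S(f_1,g_4): leading monomials are coprime, so the S-polynomial reduces to 0 (Buchberger's first criterion).
S(f_2,g_4): lcm = xy^{3}. S = -\tfrac{22}{15}xy^{2} - \tfrac{157}{75}xy - \tfrac{32}{75}x - \tfrac{1}{5}y^{2}.
  leading term xy^{2}: subtract (-\tfrac{22}{75}y)·f_2 from -\tfrac{22}{15}xy^{2} - \tfrac{157}{75}xy - \tfrac{32}{75}x - \tfrac{1}{5}y^{2} → -\tfrac{1}{3}xy - \tfrac{32}{75}x - \tfrac{1}{5}y^{2} - \tfrac{22}{75}y
  leading term xy: subtract (-\tfrac{1}{15})·f_2 from -\tfrac{1}{3}xy - \tfrac{32}{75}x - \tfrac{1}{5}y^{2} - \tfrac{22}{75}y → -\tfrac{2}{75}x - \tfrac{1}{5}y^{2} - \tfrac{22}{75}y - \tfrac{1}{15}
  leading term x: subtract (-\tfrac{2}{15})·g_3 from -\tfrac{2}{75}x - \tfrac{1}{5}y^{2} - \tfrac{22}{75}y - \tfrac{1}{15} → 0
  remainder 0.

S(g_3,g_4): leading monomials are coprime, so the S-polynomial reduces to 0 (Buchberger's first criterion).
Every S-polynomial of the final basis reduces to 0, so we have a Gröbner basis.
Inter-reduce: drop elements whose leading term is divisible by another's, tail-reduce, and make monic.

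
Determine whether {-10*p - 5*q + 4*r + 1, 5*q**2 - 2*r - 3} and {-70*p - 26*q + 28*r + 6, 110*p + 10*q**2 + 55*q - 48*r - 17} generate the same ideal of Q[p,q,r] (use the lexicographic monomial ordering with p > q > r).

No, the ideals differ.

For a fixed monomial order, each ideal has a unique reduced Gröbner basis; comparing bases decides equality.
Buchberger on the first generating set:
f_1 = -10*p - 5*q + 4*r + 1, LT = p.
f_2 = 5*q**2 - 2*r - 3, LT = q**2.

S(f_1,f_2): leading monomials are coprime, so the S-polynomial reduces to 0 (Buchberger's first criterion).
Every S-polynomial of the final basis reduces to 0, so we have a Gröbner basis.
Inter-reduce: drop elements whose leading term is divisible by another's, tail-reduce, and make monic.
Reduced Gröbner basis: {p + 1/2*q - 2/5*r - 1/10, q**2 - 2/5*r - 3/5}.

Buchberger on the second generating set:
h_1 = -70*p - 26*q + 28*r + 6, LT = p.
h_2 = 110*p + 10*q**2 + 55*q - 48*r - 17, LT = p.

S(h_1,h_2): lcm = p. S = -1/11*q**2 - 9/70*q + 2/55*r + 53/770.
  leading term q**2: no divisor's leading term divides it; move -1/11*q**2 to the remainder.
  leading term q: no divisor's leading term divides it; move -9/70*q to the remainder.
  leading term r: no divisor's leading term divides it; move 2/55*r to the remainder.
  leading term 1: no divisor's leading term divides it; move 53/770 to the remainder.
  remainder -1/11*q**2 - 9/70*q + 2/55*r + 53/770 ≠ 0; add k_3 = -1/11*q**2 - 9/70*q + 2/55*r + 53/770 to the basis.

S(h_1,k_3): leading monomials are coprime, so the S-polynomial reduces to 0 (Buchberger's first criterion).
S(h_2,k_3): leading monomials are coprime, so the S-polynomial reduces to 0 (Buchberger's first criterion).
Every S-polynomial of the final basis reduces to 0, so we have a Gröbner basis.
Inter-reduce: drop elements whose leading term is divisible by another's, tail-reduce, and make monic.
Reduced Gröbner basis: {p + 13/35*q - 2/5*r - 3/35, q**2 + 99/70*q - 2/5*r - 53/70}.

The bases are distinct; the ideals are different.
The same test decides containment: I ⊆ J iff every generator of I reduces to 0 modulo a Gröbner basis of J.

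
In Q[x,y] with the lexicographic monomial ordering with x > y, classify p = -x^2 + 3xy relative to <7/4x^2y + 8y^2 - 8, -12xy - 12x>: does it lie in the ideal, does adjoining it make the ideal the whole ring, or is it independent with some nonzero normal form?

-x^2 + 3xy is independent of I; its normal form modulo I is -3x - 32/7y^2 + 32/7.

First compute the reduced Gröbner basis of I by Buchberger's algorithm.
f_1 = 7/4x^2y + 8y^2 - 8, LT = x^2y.
f_2 = -12xy - 12x, LT = xy.

S(f_1,f_2): lcm = x^2y. S = -x^2 + 32/7y^2 - 32/7.
  reduce S modulo (f_1, f_2):
  remainder -x^2 + 32/7y^2 - 32/7 ≠ 0; add h_3 = -x^2 + 32/7y^2 - 32/7 to the basis.

S(f_1,h_3): lcm = x^2y. S = 32/7y^3 + 32/7y^2 - 32/7y - 32/7.
  reduce S modulo (f_1, f_2, h_3):
  remainder 32/7y^3 + 32/7y^2 - 32/7y - 32/7 ≠ 0; add h_4 = 32/7y^3 + 32/7y^2 - 32/7y - 32/7 to the basis.

The other S-polynomials (S(f_2,h_3), S(f_1,h_4), S(f_2,h_4), S(h_3,h_4)) all reduce to 0 modulo the current basis, so we have a Gröbner basis.
Inter-reduce: drop elements whose leading term is divisible by another's, tail-reduce, and make monic.
Reduced Gröbner basis: {x^2 - 32/7y^2 + 32/7, xy + x, y^3 + y^2 - y - 1}.
Label its elements g_1 = x^2 - 32/7y^2 + 32/7, g_2 = xy + x, g_3 = y^3 + y^2 - y - 1.

Reduce p = -x^2 + 3xy modulo G:
  leading term x^2: subtract (-1)·g_1 from -x^2 + 3xy → 3xy - 32/7y^2 + 32/7
  leading term xy: subtract (3)·g_2 from 3xy - 32/7y^2 + 32/7 → -3x - 32/7y^2 + 32/7
  leading term x: no divisor's leading term divides it; move -3x to the remainder.
  leading term y^2: no divisor's leading term divides it; move -32/7y^2 to the remainder.
  leading term 1: no divisor's leading term divides it; move 32/7 to the remainder.
  normal form = -3x - 32/7y^2 + 32/7.
The normal form is nonzero, so p ∉ I. Since p minus its normal form lies in I, I + (p) = I + (r) where r = -3x - 32/7y^2 + 32/7; decide whether this ideal is the whole ring.
Run Buchberger on G together with r (pairs among the g_i already reduce to 0 since G is a Gröbner basis):
g_1 = x^2 - 32/7y^2 + 32/7, LT = x^2.
g_2 = xy + x, LT = xy.
g_3 = y^3 + y^2 - y - 1, LT = y^3.
r = -3x - 32/7y^2 + 32/7, LT = x.

S(g_1,r): lcm = x^2. S = -32/21xy^2 + 32/21x - 32/7y^2 + 32/7.
  reduce S modulo (g_1, g_2, g_3, r):
  remainder -32/7y^2 + 32/7 ≠ 0; add m_5 = -32/7y^2 + 32/7 to the basis.

The other S-polynomials (S(g_1,g_2), S(g_1,g_3), S(g_2,g_3), S(g_2,r), S(g_3,r), S(g_1,m_5), S(g_2,m_5), S(g_3,m_5), S(r,m_5)) all reduce to 0 modulo the current basis, so we have a Gröbner basis.
Inter-reduce: drop elements whose leading term is divisible by another's, tail-reduce, and make monic.
Reduced Gröbner basis: {x, y^2 - 1}.
The reduced Gröbner basis of I + (p) is {x, y^2 - 1} ≠ {1}, a proper ideal, so the enlarged system stays consistent: p is independent of I, with normal form -3x - 32/7y^2 + 32/7.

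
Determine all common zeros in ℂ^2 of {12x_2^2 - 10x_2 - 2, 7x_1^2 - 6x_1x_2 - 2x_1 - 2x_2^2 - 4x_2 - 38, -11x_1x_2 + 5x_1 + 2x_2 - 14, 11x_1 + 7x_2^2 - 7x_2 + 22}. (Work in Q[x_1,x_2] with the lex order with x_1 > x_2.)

{(-2, 1)}

Compute a lex Gröbner basis by Buchberger's algorithm.
f_1 = 12x_2^2 - 10x_2 - 2, LT = x_2^2.
f_2 = 7x_1^2 - 6x_1x_2 - 2x_1 - 2x_2^2 - 4x_2 - 38, LT = x_1^2.
f_3 = -11x_1x_2 + 5x_1 + 2x_2 - 14, LT = x_1x_2.
f_4 = 11x_1 + 7x_2^2 - 7x_2 + 22, LT = x_1.

S(f_1,f_3): lcm = x_1x_2^2. S = -25/66x_1x_2 - 1/6x_1 + 2/11x_2^2 - 14/11x_2.
  leading term x_1x_2: subtract (25/726)·f_3 from -25/66x_1x_2 - 1/6x_1 + 2/11x_2^2 - 14/11x_2 → -41/121x_1 + 2/11x_2^2 - 487/363x_2 + 175/363
  leading term x_1: subtract (-41/1331)·f_4 from -41/121x_1 + 2/11x_2^2 - 487/363x_2 + 175/363 → 529/1331x_2^2 - 6218/3993x_2 + 421/363
  leading term x_2^2: subtract (529/15972)·f_1 from 529/1331x_2^2 - 6218/3993x_2 + 421/363 → -9791/7986x_2 + 9791/7986
  leading term x_2: no divisor's leading term divides it; move -9791/7986x_2 to the remainder.
  leading term 1: no divisor's leading term divides it; move 9791/7986 to the remainder.
  remainder -9791/7986x_2 + 9791/7986 ≠ 0; add h_5 = -9791/7986x_2 + 9791/7986 to the basis.

The other S-polynomials (S(f_1,f_2), S(f_1,f_4), S(f_2,f_3), S(f_2,f_4), S(f_3,f_4), S(f_1,h_5), S(f_2,h_5), S(f_3,h_5), S(f_4,h_5)) all reduce to 0 modulo the current basis, so we have a Gröbner basis.
Inter-reduce: drop elements whose leading term is divisible by another's, tail-reduce, and make monic.
Reduced Gröbner basis: {x_1 + 2, x_2 - 1}.

Since the basis is lex-ordered, x_2 - 1 is univariate in x_2. Its roots are {1}. Back-substituting each root into the other basis elements fixes the other coordinates.
  x_2 = 1: the earlier basis element becomes x_1 + 2 = 0, giving x_1 = -2 — point (-2, 1).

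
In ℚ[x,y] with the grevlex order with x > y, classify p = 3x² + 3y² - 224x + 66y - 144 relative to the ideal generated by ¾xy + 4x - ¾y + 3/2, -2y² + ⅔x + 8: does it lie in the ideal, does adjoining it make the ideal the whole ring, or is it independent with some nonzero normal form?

First compute the reduced Gröbner basis of I by Buchberger's algorithm.
f_1 = ¾xy + 4x - ¾y + 3/2, LT = xy.
f_2 = -2y² + ⅔x + 8, LT = y².

S(f_1,f_2): lcm = xy². S = ⅓x² + 16/3xy - y² + 4x + 2y.
  leading term x²: no divisor's leading term divides it; move ⅓x² to the remainder.
  leading term xy: subtract (64/9)·f_1 from 16/3xy - y² + 4x + 2y → -y² - 220/9x + 22/3y - 32/3
  leading term y²: subtract (½)·f_2 from -y² - 220/9x + 22/3y - 32/3 → -223/9x + 22/3y - 44/3
  leading term x: no divisor's leading term divides it; move -223/9x to the remainder.
  leading term y: no divisor's leading term divides it; move 22/3y to the remainder.
  leading term 1: no divisor's leading term divides it; move -44/3 to the remainder.
  remainder ⅓x² - 223/9x + 22/3y - 44/3 ≠ 0; add h_3 = ⅓x² - 223/9x + 22/3y - 44/3 to the basis.

The other S-polynomials (S(f_1,h_3), S(f_2,h_3)) all reduce to 0 modulo the current basis, so we have a Gröbner basis.
Inter-reduce: drop elements whose leading term is divisible by another's, tail-reduce, and make monic.
Reduced Gröbner basis: {x² - 223/3x + 22y - 44, xy + 16/3x - y + 2, y² - ⅓x - 4}.
Label its elements g_1 = x² - 223/3x + 22y - 44, g_2 = xy + 16/3x - y + 2, g_3 = y² - ⅓x - 4.

Reduce p = 3x² + 3y² - 224x + 66y - 144 modulo G:
  leading term x²: subtract (3)·g_1 from 3x² + 3y² - 224x + 66y - 144 → 3y² - x - 12
  leading term y²: subtract (3)·g_3 from 3y² - x - 12 → 0
  normal form = 0.
Since the normal form is 0, p ∈ I.

3x² + 3y² - 224x + 66y - 144 lies in I (it reduces to 0).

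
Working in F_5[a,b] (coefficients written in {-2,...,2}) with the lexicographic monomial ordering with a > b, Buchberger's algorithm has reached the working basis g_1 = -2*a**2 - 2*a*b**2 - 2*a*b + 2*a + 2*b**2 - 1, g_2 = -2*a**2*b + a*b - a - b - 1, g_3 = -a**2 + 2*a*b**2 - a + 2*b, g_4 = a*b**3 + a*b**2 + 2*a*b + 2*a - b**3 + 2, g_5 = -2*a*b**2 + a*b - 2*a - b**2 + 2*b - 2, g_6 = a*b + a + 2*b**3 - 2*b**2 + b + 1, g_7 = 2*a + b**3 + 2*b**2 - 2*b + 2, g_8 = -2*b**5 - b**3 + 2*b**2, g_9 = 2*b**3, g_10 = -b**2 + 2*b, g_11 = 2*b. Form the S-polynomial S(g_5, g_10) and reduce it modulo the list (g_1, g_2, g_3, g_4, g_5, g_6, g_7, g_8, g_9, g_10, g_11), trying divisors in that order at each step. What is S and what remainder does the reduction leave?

S(g_5, g_10) = -a*b + a - 2*b**2 - b + 1; remainder on division = 0.

lcm(LM(g_5), LM(g_10)) = a*b**2.
S = (lcm/LT(g_5))·g_5 − (lcm/LT(g_10))·g_10 = -a*b + a - 2*b**2 - b + 1.
Reduce S modulo (g_1, g_2, g_3, g_4, g_5, g_6, g_7, g_8, g_9, g_10, g_11) in that order:
  leading term a*b: subtract (-1)·g_6 from -a*b + a - 2*b**2 - b + 1 → 2*a + 2*b**3 + b**2 + 2
  leading term a: subtract (1)·g_7 from 2*a + 2*b**3 + b**2 + 2 → b**3 - b**2 + 2*b
  leading term b**3: subtract (-2)·g_9 from b**3 - b**2 + 2*b → -b**2 + 2*b
  leading term b**2: subtract (1)·g_10 from -b**2 + 2*b → 0
The remainder is 0, so this S-polynomial contributes no new basis element.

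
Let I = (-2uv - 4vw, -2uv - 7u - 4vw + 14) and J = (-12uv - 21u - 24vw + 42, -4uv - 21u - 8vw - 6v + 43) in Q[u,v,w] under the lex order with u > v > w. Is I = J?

No, the ideals differ.

For a fixed monomial order, each ideal has a unique reduced Gröbner basis; comparing bases decides equality.
Buchberger on the first generating set:
f_1 = -2uv - 4vw, LT = uv.
f_2 = -2uv - 7u - 4vw + 14, LT = uv.

S(f_1,f_2): lcm = uv. S = -7/2u + 7.
  leading term u: no divisor's leading term divides it; move -7/2u to the remainder.
  leading term 1: no divisor's leading term divides it; move 7 to the remainder.
  remainder -7/2u + 7 ≠ 0; add g_3 = -7/2u + 7 to the basis.

S(f_1,g_3): lcm = uv. S = 2vw + 2v.
  leading term vw: no divisor's leading term divides it; move 2vw to the remainder.
  leading term v: no divisor's leading term divides it; move 2v to the remainder.
  remainder 2vw + 2v ≠ 0; add g_4 = 2vw + 2v to the basis.

The other S-polynomials (S(f_2,g_3), S(f_1,g_4), S(f_2,g_4), S(g_3,g_4)) all reduce to 0 modulo the current basis, so we have a Gröbner basis.
Inter-reduce: drop elements whose leading term is divisible by another's, tail-reduce, and make monic.
Reduced Gröbner basis: {u - 2, vw + v}.

Buchberger on the second generating set:
h_1 = -12uv - 21u - 24vw + 42, LT = uv.
h_2 = -4uv - 21u - 8vw - 6v + 43, LT = uv.

S(h_1,h_2): lcm = uv. S = -7/2u - 3/2v + 29/4.
  leading term u: no divisor's leading term divides it; move -7/2u to the remainder.
  leading term v: no divisor's leading term divides it; move -3/2v to the remainder.
  leading term 1: no divisor's leading term divides it; move 29/4 to the remainder.
  remainder -7/2u - 3/2v + 29/4 ≠ 0; add k_3 = -7/2u - 3/2v + 29/4 to the basis.

S(h_1,k_3): lcm = uv. S = 7/4u - 3/7v^2 + 2vw + 29/14v - 7/2.
  leading term u: subtract (-1/2)·k_3 from 7/4u - 3/7v^2 + 2vw + 29/14v - 7/2 → -3/7v^2 + 2vw + 37/28v + 1/8
  leading term v^2: no divisor's leading term divides it; move -3/7v^2 to the remainder.
  leading term vw: no divisor's leading term divides it; move 2vw to the remainder.
  leading term v: no divisor's leading term divides it; move 37/28v to the remainder.
  leading term 1: no divisor's leading term divides it; move 1/8 to the remainder.
  remainder -3/7v^2 + 2vw + 37/28v + 1/8 ≠ 0; add k_4 = -3/7v^2 + 2vw + 37/28v + 1/8 to the basis.

The other S-polynomials (S(h_2,k_3), S(h_1,k_4), S(h_2,k_4), S(k_3,k_4)) all reduce to 0 modulo the current basis, so we have a Gröbner basis.
Inter-reduce: drop elements whose leading term is divisible by another's, tail-reduce, and make monic.
Reduced Gröbner basis: {u + 3/7v - 29/14, v^2 - 14/3vw - 37/12v - 7/24}.

These differ, so the ideals are not equal.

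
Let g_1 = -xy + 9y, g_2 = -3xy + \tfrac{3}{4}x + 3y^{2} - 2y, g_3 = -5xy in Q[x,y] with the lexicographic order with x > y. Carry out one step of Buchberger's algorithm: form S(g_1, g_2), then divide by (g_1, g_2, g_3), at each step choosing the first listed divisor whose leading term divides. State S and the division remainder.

S(g_1, g_2) = \tfrac{1}{4}x + y^{2} - \tfrac{29}{3}y; remainder on division = \tfrac{1}{4}x + y^{2} - \tfrac{29}{3}y.

lcm(LM(g_1), LM(g_2)) = xy.
S = (lcm/LT(g_1))·g_1 − (lcm/LT(g_2))·g_2 = \tfrac{1}{4}x + y^{2} - \tfrac{29}{3}y.
Reduce S modulo (g_1, g_2, g_3) in that order:
  leading term x: no divisor's leading term divides it; move \tfrac{1}{4}x to the remainder.
  leading term y^{2}: no divisor's leading term divides it; move y^{2} to the remainder.
  leading term y: no divisor's leading term divides it; move -\tfrac{29}{3}y to the remainder.
The remainder \tfrac{1}{4}x + y^{2} - \tfrac{29}{3}y is nonzero, so it would be added as the next basis element.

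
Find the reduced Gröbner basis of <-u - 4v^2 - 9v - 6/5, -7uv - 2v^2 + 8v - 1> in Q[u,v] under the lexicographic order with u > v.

f_1 = -u - 4v^2 - 9v - 6/5, LT = u.
f_2 = -7uv - 2v^2 + 8v - 1, LT = uv.

S(f_1,f_2): lcm = uv. S = 4v^3 + 61/7v^2 + 82/35v - 1/7.
  reduce S modulo (f_1, f_2):
  remainder 4v^3 + 61/7v^2 + 82/35v - 1/7 ≠ 0; add g_3 = 4v^3 + 61/7v^2 + 82/35v - 1/7 to the basis.

The other S-polynomials (S(f_1,g_3), S(f_2,g_3)) all reduce to 0 modulo the current basis, so we have a Gröbner basis.
Inter-reduce: drop elements whose leading term is divisible by another's, tail-reduce, and make monic.

G = {u + 4v^2 + 9v + 6/5, v^3 + 61/28v^2 + 41/70v - 1/28}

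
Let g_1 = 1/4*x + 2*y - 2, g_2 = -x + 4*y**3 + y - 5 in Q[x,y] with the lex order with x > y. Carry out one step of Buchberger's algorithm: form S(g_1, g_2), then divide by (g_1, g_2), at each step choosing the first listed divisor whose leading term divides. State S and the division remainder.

S(g_1, g_2) = 4*y**3 + 9*y - 13; remainder on division = 4*y**3 + 9*y - 13.

lcm(LM(g_1), LM(g_2)) = x.
S = (lcm/LT(g_1))·g_1 − (lcm/LT(g_2))·g_2 = 4*y**3 + 9*y - 13.
Reduce S modulo (g_1, g_2) in that order:
  leading term y**3: no divisor's leading term divides it; move 4*y**3 to the remainder.
  leading term y: no divisor's leading term divides it; move 9*y to the remainder.
  leading term 1: no divisor's leading term divides it; move -13 to the remainder.
The remainder 4*y**3 + 9*y - 13 is nonzero, so it would be added as the next basis element.
This is the inner loop of Buchberger's algorithm — each nonzero remainder becomes a new basis element.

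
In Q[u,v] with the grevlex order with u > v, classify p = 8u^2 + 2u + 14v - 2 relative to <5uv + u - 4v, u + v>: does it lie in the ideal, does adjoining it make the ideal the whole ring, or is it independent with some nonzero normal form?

First compute the reduced Gröbner basis of I by Buchberger's algorithm.
f_1 = 5uv + u - 4v, LT = uv.
f_2 = u + v, LT = u.

S(f_1,f_2): lcm = uv. S = -v^2 + 1/5u - 4/5v.
  leading term v^2: no divisor's leading term divides it; move -v^2 to the remainder.
  leading term u: subtract (1/5)·f_2 from 1/5u - 4/5v → -v
  leading term v: no divisor's leading term divides it; move -v to the remainder.
  remainder -v^2 - v ≠ 0; add h_3 = -v^2 - v to the basis.

The other S-polynomials (S(f_1,h_3), S(f_2,h_3)) all reduce to 0 modulo the current basis, so we have a Gröbner basis.
Inter-reduce: drop elements whose leading term is divisible by another's, tail-reduce, and make monic.
Reduced Gröbner basis: {v^2 + v, u + v}.
Label its elements g_1 = v^2 + v, g_2 = u + v.

Reduce p = 8u^2 + 2u + 14v - 2 modulo G:
  leading term u^2: subtract (8u)·g_2 from 8u^2 + 2u + 14v - 2 → -8uv + 2u + 14v - 2
  leading term uv: subtract (-8v)·g_2 from -8uv + 2u + 14v - 2 → 8v^2 + 2u + 14v - 2
  leading term v^2: subtract (8)·g_1 from 8v^2 + 2u + 14v - 2 → 2u + 6v - 2
  leading term u: subtract (2)·g_2 from 2u + 6v - 2 → 4v - 2
  leading term v: no divisor's leading term divides it; move 4v to the remainder.
  leading term 1: no divisor's leading term divides it; move -2 to the remainder.
  normal form = 4v - 2.
The normal form is nonzero, so p ∉ I. Since p minus its normal form lies in I, I + (p) = I + (r) where r = 4v - 2; decide whether this ideal is the whole ring.
Run Buchberger on G together with r (pairs among the g_i already reduce to 0 since G is a Gröbner basis):
g_1 = v^2 + v, LT = v^2.
g_2 = u + v, LT = u.
r = 4v - 2, LT = v.

S(g_1,r): lcm = v^2. S = 3/2v.
  leading term v: subtract (3/8)·r from 3/2v → 3/4
  leading term 1: no divisor's leading term divides it; move 3/4 to the remainder.
  remainder 3/4 ≠ 0; add m_4 = 3/4 to the basis.

The other S-polynomials (S(g_1,g_2), S(g_2,r), S(g_1,m_4), S(g_2,m_4), S(r,m_4)) all reduce to 0 modulo the current basis, so we have a Gröbner basis.
Inter-reduce: drop elements whose leading term is divisible by another's, tail-reduce, and make monic.
Reduced Gröbner basis: {1}.
The reduced Gröbner basis of I + (p) is {1}: the ideal is the whole ring, so the enlarged system has no common solution — adjoining p is inconsistent.

Adjoining 8u^2 + 2u + 14v - 2 makes the ideal the whole ring: the system is inconsistent.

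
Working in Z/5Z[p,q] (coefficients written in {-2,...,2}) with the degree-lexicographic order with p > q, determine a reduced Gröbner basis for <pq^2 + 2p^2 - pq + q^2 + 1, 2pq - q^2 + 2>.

G = {p^3 - 2p^2 - 2q^2 - p - 2q + 1, q^3 - p^2 + q^2 - 2q - 1, pq + 2q^2 + 1}

f_1 = pq^2 + 2p^2 - pq + q^2 + 1, LT = pq^2.
f_2 = 2pq - q^2 + 2, LT = pq.

S(f_1,f_2): lcm = pq^2. S = -2q^3 + 2p^2 - pq + q^2 - q + 1.
  leading term q^3: no divisor's leading term divides it; move -2q^3 to the remainder.
  leading term p^2: no divisor's leading term divides it; move 2p^2 to the remainder.
  leading term pq: subtract (2)·f_2 from -pq + q^2 - q + 1 → -2q^2 - q + 2
  leading term q^2: no divisor's leading term divides it; move -2q^2 to the remainder.
  leading term q: no divisor's leading term divides it; move -q to the remainder.
  leading term 1: no divisor's leading term divides it; move 2 to the remainder.
  remainder -2q^3 + 2p^2 - 2q^2 - q + 2 ≠ 0; add g_3 = -2q^3 + 2p^2 - 2q^2 - q + 2 to the basis.

S(f_1,g_3): lcm = pq^3. S = p^3 + 2p^2q - 2pq^2 + q^3 + 2pq + p + q.
  leading term p^3: no divisor's leading term divides it; move p^3 to the remainder.
  leading term p^2q: subtract (p)·f_2 from 2p^2q - 2pq^2 + q^3 + 2pq + p + q → -pq^2 + q^3 + 2pq - p + q
  leading term pq^2: subtract (-1)·f_1 from -pq^2 + q^3 + 2pq - p + q → q^3 + 2p^2 + pq + q^2 - p + q + 1
  leading term q^3: subtract (2)·g_3 from q^3 + 2p^2 + pq + q^2 - p + q + 1 → -2p^2 + pq - p - 2q + 2
  leading term p^2: no divisor's leading term divides it; move -2p^2 to the remainder.
  leading term pq: subtract (-2)·f_2 from pq - p - 2q + 2 → -2q^2 - p - 2q + 1
  leading term q^2: no divisor's leading term divides it; move -2q^2 to the remainder.
  leading term p: no divisor's leading term divides it; move -p to the remainder.
  leading term q: no divisor's leading term divides it; move -2q to the remainder.
  leading term 1: no divisor's leading term divides it; move 1 to the remainder.
  remainder p^3 - 2p^2 - 2q^2 - p - 2q + 1 ≠ 0; add g_4 = p^3 - 2p^2 - 2q^2 - p - 2q + 1 to the basis.

The other S-polynomials (S(f_2,g_3), S(f_1,g_4), S(f_2,g_4), S(g_3,g_4)) all reduce to 0 modulo the current basis, so we have a Gröbner basis.
Inter-reduce: drop elements whose leading term is divisible by another's, tail-reduce, and make monic.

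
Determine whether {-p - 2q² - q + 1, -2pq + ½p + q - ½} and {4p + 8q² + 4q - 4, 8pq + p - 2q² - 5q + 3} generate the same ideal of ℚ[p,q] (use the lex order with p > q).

Since reduced Gröbner bases are canonical representatives of ideals under a given ordering, it suffices to compute and compare them.
Buchberger on the first generating set:
f_1 = -p - 2q² - q + 1, LT = p.
f_2 = -2pq + ½p + q - ½, LT = pq.

S(f_1,f_2): lcm = pq. S = ¼p + 2q³ + q² - ½q - ¼.
  leading term p: subtract (-¼)·f_1 from ¼p + 2q³ + q² - ½q - ¼ → 2q³ + ½q² - ¾q
  leading term q³: no divisor's leading term divides it; move 2q³ to the remainder.
  leading term q²: no divisor's leading term divides it; move ½q² to the remainder.
  leading term q: no divisor's leading term divides it; move -¾q to the remainder.
  remainder 2q³ + ½q² - ¾q ≠ 0; add g_3 = 2q³ + ½q² - ¾q to the basis.

The other S-polynomials (S(f_1,g_3), S(f_2,g_3)) all reduce to 0 modulo the current basis, so we have a Gröbner basis.
Inter-reduce: drop elements whose leading term is divisible by another's, tail-reduce, and make monic.
Reduced Gröbner basis: {p + 2q² + q - 1, q³ + ¼q² - ⅜q}.

Buchberger on the second generating set:
h_1 = 4p + 8q² + 4q - 4, LT = p.
h_2 = 8pq + p - 2q² - 5q + 3, LT = pq.

S(h_1,h_2): lcm = pq. S = -⅛p + 2q³ + 5/4q² - ⅜q - ⅜.
  leading term p: subtract (-1/32)·h_1 from -⅛p + 2q³ + 5/4q² - ⅜q - ⅜ → 2q³ + 3/2q² - ¼q - ½
  leading term q³: no divisor's leading term divides it; move 2q³ to the remainder.
  leading term q²: no divisor's leading term divides it; move 3/2q² to the remainder.
  leading term q: no divisor's leading term divides it; move -¼q to the remainder.
  leading term 1: no divisor's leading term divides it; move -½ to the remainder.
  remainder 2q³ + 3/2q² - ¼q - ½ ≠ 0; add k_3 = 2q³ + 3/2q² - ¼q - ½ to the basis.

The other S-polynomials (S(h_1,k_3), S(h_2,k_3)) all reduce to 0 modulo the current basis, so we have a Gröbner basis.
Inter-reduce: drop elements whose leading term is divisible by another's, tail-reduce, and make monic.
Reduced Gröbner basis: {p + 2q² + q - 1, q³ + ¾q² - ⅛q - ¼}.

Since the reduced bases disagree, the two ideals are not the same.
The choice of monomial ordering does not affect the verdict — as long as both bases are computed under the same ordering, their equality decides ideal equality.

No, the ideals differ.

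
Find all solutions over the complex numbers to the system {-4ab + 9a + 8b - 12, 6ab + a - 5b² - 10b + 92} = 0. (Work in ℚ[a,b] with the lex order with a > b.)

Compute a lex Gröbner basis by Buchberger's algorithm.
f_1 = -4ab + 9a + 8b - 12, LT = ab.
f_2 = 6ab + a - 5b² - 10b + 92, LT = ab.

S(f_1,f_2): lcm = ab. S = -29/12a + ⅚b² - ⅓b - 37/3.
  leading term a: no divisor's leading term divides it; move -29/12a to the remainder.
  leading term b²: no divisor's leading term divides it; move ⅚b² to the remainder.
  leading term b: no divisor's leading term divides it; move -⅓b to the remainder.
  leading term 1: no divisor's leading term divides it; move -37/3 to the remainder.
  remainder -29/12a + ⅚b² - ⅓b - 37/3 ≠ 0; add h_3 = -29/12a + ⅚b² - ⅓b - 37/3 to the basis.

S(f_1,h_3): lcm = ab. S = -9/4a + 10/29b³ - 4/29b² - 206/29b + 3.
  leading term a: subtract (27/29)·h_3 from -9/4a + 10/29b³ - 4/29b² - 206/29b + 3 → 10/29b³ - 53/58b² - 197/29b + 420/29
  leading term b³: no divisor's leading term divides it; move 10/29b³ to the remainder.
  leading term b²: no divisor's leading term divides it; move -53/58b² to the remainder.
  leading term b: no divisor's leading term divides it; move -197/29b to the remainder.
  leading term 1: no divisor's leading term divides it; move 420/29 to the remainder.
  remainder 10/29b³ - 53/58b² - 197/29b + 420/29 ≠ 0; add h_4 = 10/29b³ - 53/58b² - 197/29b + 420/29 to the basis.

S(f_2,h_3): lcm = ab. S = ⅙a + 10/29b³ - 169/174b² - 589/87b + 46/3.
  leading term a: subtract (-2/29)·h_3 from ⅙a + 10/29b³ - 169/174b² - 589/87b + 46/3 → 10/29b³ - 53/58b² - 197/29b + 420/29
  leading term b³: subtract (1)·h_4 from 10/29b³ - 53/58b² - 197/29b + 420/29 → 0
  remainder 0.

S(f_1,h_4): lcm = ab³. S = ⅖ab² + 197/10ab - 42a - 2b³ + 3b².
  leading term ab²: subtract (-1/10b)·f_1 from ⅖ab² + 197/10ab - 42a - 2b³ + 3b² → 103/5ab - 42a - 2b³ + 19/5b² - 6/5b
  leading term ab: subtract (-103/20)·f_1 from 103/5ab - 42a - 2b³ + 19/5b² - 6/5b → 87/20a - 2b³ + 19/5b² + 40b - 309/5
  leading term a: subtract (-9/5)·h_3 from 87/20a - 2b³ + 19/5b² + 40b - 309/5 → -2b³ + 53/10b² + 197/5b - 84
  leading term b³: subtract (-29/5)·h_4 from -2b³ + 53/10b² + 197/5b - 84 → 0
  remainder 0.

S(f_2,h_4): lcm = ab³. S = 169/60ab² + 197/10ab - 42a - ⅚b⁴ - 5/3b³ + 46/3b².
  leading term ab²: subtract (-169/240b)·f_1 from 169/60ab² + 197/10ab - 42a - ⅚b⁴ - 5/3b³ + 46/3b² → 2083/80ab - 42a - ⅚b⁴ - 5/3b³ + 629/30b² - 169/20b
  leading term ab: subtract (-2083/320)·f_1 from 2083/80ab - 42a - ⅚b⁴ - 5/3b³ + 629/30b² - 169/20b → 5307/320a - ⅚b⁴ - 5/3b³ + 629/30b² + 349/8b - 6249/80
  leading term a: subtract (-549/80)·h_3 from 5307/320a - ⅚b⁴ - 5/3b³ + 629/30b² + 349/8b - 6249/80 → -⅚b⁴ - 5/3b³ + 12809/480b² + 3307/80b - 651/4
  leading term b⁴: subtract (-29/12b)·h_4 from -⅚b⁴ - 5/3b³ + 12809/480b² + 3307/80b - 651/4 → -31/8b³ + 1643/160b² + 6107/80b - 651/4
  leading term b³: subtract (-899/80)·h_4 from -31/8b³ + 1643/160b² + 6107/80b - 651/4 → 0
  remainder 0.

S(h_3,h_4): leading monomials are coprime, so the S-polynomial reduces to 0 (Buchberger's first criterion).
Every S-polynomial of the final basis reduces to 0, so we have a Gröbner basis.
Inter-reduce: drop elements whose leading term is divisible by another's, tail-reduce, and make monic.
Reduced Gröbner basis: {a - 10/29b² + 4/29b + 148/29, b³ - 53/20b² - 197/10b + 42}.

A lex Gröbner basis eliminates variables successively. Here b³ - 53/20b² - 197/10b + 42 depends only on b, with roots {2, 13/40 - sqrt(33769)/40, 13/40 + sqrt(33769)/40}; lifting each root through the earlier basis elements recovers the full solutions.
  b = 2: the earlier basis element becomes a + 4 = 0, giving a = -4 — point (-4, 2).
  b = 13/40 - sqrt(33769)/40: the earlier basis element becomes a - 1005/464 + sqrt(33769)/464 = 0, giving a = 1005/464 - sqrt(33769)/464 — point (1005/464 - sqrt(33769)/464, 13/40 - sqrt(33769)/40).
  b = 13/40 + sqrt(33769)/40: the earlier basis element becomes a - 1005/464 - sqrt(33769)/464 = 0, giving a = sqrt(33769)/464 + 1005/464 — point (sqrt(33769)/464 + 1005/464, 13/40 + sqrt(33769)/40).

{(-4, 2), (1005/464 - sqrt(33769)/464, 13/40 - sqrt(33769)/40), (sqrt(33769)/464 + 1005/464, 13/40 + sqrt(33769)/40)}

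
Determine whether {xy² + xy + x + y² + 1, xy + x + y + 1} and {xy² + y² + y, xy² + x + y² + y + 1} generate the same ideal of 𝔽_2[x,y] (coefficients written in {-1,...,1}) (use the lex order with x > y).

No, the ideals differ.

For a fixed monomial order, each ideal has a unique reduced Gröbner basis; comparing bases decides equality.
Buchberger on the first generating set:
f_1 = xy² + xy + x + y² + 1, LT = xy².
f_2 = xy + x + y + 1, LT = xy.

S(f_1,f_2): lcm = xy². S = x + y + 1.
  reduce S modulo (f_1, f_2):
  remainder x + y + 1 ≠ 0; add g_3 = x + y + 1 to the basis.

S(f_1,g_3): lcm = xy². S = xy + x + y³ + 1.
  reduce S modulo (f_1, f_2, g_3):
  remainder y³ + y ≠ 0; add g_4 = y³ + y to the basis.

S(f_2,g_3): lcm = xy. S = x + y² + 1.
  reduce S modulo (f_1, f_2, g_3, g_4):
  remainder y² + y ≠ 0; add g_5 = y² + y to the basis.

The other S-polynomials (S(f_1,g_4), S(f_2,g_4), S(g_3,g_4), S(f_1,g_5), S(f_2,g_5), S(g_3,g_5), S(g_4,g_5)) all reduce to 0 modulo the current basis, so we have a Gröbner basis.
Inter-reduce: drop elements whose leading term is divisible by another's, tail-reduce, and make monic.
Reduced Gröbner basis: {x + y + 1, y² + y}.

Buchberger on the second generating set:
h_1 = xy² + y² + y, LT = xy².
h_2 = xy² + x + y² + y + 1, LT = xy².

S(h_1,h_2): lcm = xy². S = x + 1.
  reduce S modulo (h_1, h_2):
  remainder x + 1 ≠ 0; add k_3 = x + 1 to the basis.

S(h_1,k_3): lcm = xy². S = y.
  reduce S modulo (h_1, h_2, k_3):
  remainder y ≠ 0; add k_4 = y to the basis.

The other S-polynomials (S(h_2,k_3), S(h_1,k_4), S(h_2,k_4), S(k_3,k_4)) all reduce to 0 modulo the current basis, so we have a Gröbner basis.
Inter-reduce: drop elements whose leading term is divisible by another's, tail-reduce, and make monic.
Reduced Gröbner basis: {x + 1, y}.

These differ, so the ideals are not equal.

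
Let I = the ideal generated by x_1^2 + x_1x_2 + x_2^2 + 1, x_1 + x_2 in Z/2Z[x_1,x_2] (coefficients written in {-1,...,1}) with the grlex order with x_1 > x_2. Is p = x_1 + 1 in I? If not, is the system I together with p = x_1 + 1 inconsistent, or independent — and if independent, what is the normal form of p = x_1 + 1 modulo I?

First compute the reduced Gröbner basis of I by Buchberger's algorithm.
f_1 = x_1^2 + x_1x_2 + x_2^2 + 1, LT = x_1^2.
f_2 = x_1 + x_2, LT = x_1.

S(f_1,f_2): lcm = x_1^2. S = x_2^2 + 1.
  leading term x_2^2: no divisor's leading term divides it; move x_2^2 to the remainder.
  leading term 1: no divisor's leading term divides it; move 1 to the remainder.
  remainder x_2^2 + 1 ≠ 0; add h_3 = x_2^2 + 1 to the basis.

The other S-polynomials (S(f_1,h_3), S(f_2,h_3)) all reduce to 0 modulo the current basis, so we have a Gröbner basis.
Inter-reduce: drop elements whose leading term is divisible by another's, tail-reduce, and make monic.
Reduced Gröbner basis: {x_2^2 + 1, x_1 + x_2}.
Label its elements g_1 = x_2^2 + 1, g_2 = x_1 + x_2.

Reduce p = x_1 + 1 modulo G:
  leading term x_1: subtract (1)·g_2 from x_1 + 1 → x_2 + 1
  leading term x_2: no divisor's leading term divides it; move x_2 to the remainder.
  leading term 1: no divisor's leading term divides it; move 1 to the remainder.
  normal form = x_2 + 1.
The normal form is nonzero, so p ∉ I. Since p minus its normal form lies in I, I + (p) = I + (r) where r = x_2 + 1; decide whether this ideal is the whole ring.
Run Buchberger on G together with r (pairs among the g_i already reduce to 0 since G is a Gröbner basis):
g_1 = x_2^2 + 1, LT = x_2^2.
g_2 = x_1 + x_2, LT = x_1.
r = x_2 + 1, LT = x_2.

The S-polynomials (S(g_1,g_2), S(g_1,r), S(g_2,r)) all reduce to 0 modulo the current basis, so we have a Gröbner basis.
Inter-reduce: drop elements whose leading term is divisible by another's, tail-reduce, and make monic.
Reduced Gröbner basis: {x_1 + 1, x_2 + 1}.
The reduced Gröbner basis of I + (p) is {x_1 + 1, x_2 + 1} ≠ {1}, a proper ideal, so the enlarged system stays consistent: p is independent of I, with normal form x_2 + 1.

Ideal membership is decidable via reduction modulo a Gröbner basis.

x_1 + 1 is independent of I; its normal form modulo I is x_2 + 1.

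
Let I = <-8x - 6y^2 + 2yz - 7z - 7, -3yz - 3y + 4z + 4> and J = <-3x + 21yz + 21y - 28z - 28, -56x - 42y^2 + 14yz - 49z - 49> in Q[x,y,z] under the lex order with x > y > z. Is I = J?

No, the ideals differ.

Equality of ideals is decidable: compute both reduced Gröbner bases (unique for the ordering) and check whether they agree.
Buchberger on the first generating set:
f_1 = -8x - 6y^2 + 2yz - 7z - 7, LT = x.
f_2 = -3yz - 3y + 4z + 4, LT = yz.

The S-polynomials (S(f_1,f_2)) all reduce to 0 modulo the current basis, so we have a Gröbner basis.
Inter-reduce: drop elements whose leading term is divisible by another's, tail-reduce, and make monic.
Reduced Gröbner basis: {x + 3/4y^2 + 1/4y + 13/24z + 13/24, yz + y - 4/3z - 4/3}.

Buchberger on the second generating set:
h_1 = -3x + 21yz + 21y - 28z - 28, LT = x.
h_2 = -56x - 42y^2 + 14yz - 49z - 49, LT = x.

S(h_1,h_2): lcm = x. S = -3/4y^2 - 27/4yz - 7y + 203/24z + 203/24.
  reduce S modulo (h_1, h_2):
  remainder -3/4y^2 - 27/4yz - 7y + 203/24z + 203/24 ≠ 0; add k_3 = -3/4y^2 - 27/4yz - 7y + 203/24z + 203/24 to the basis.

The other S-polynomials (S(h_1,k_3), S(h_2,k_3)) all reduce to 0 modulo the current basis, so we have a Gröbner basis.
Inter-reduce: drop elements whose leading term is divisible by another's, tail-reduce, and make monic.
Reduced Gröbner basis: {x - 7yz - 7y + 28/3z + 28/3, y^2 + 9yz + 28/3y - 203/18z - 203/18}.

The bases are distinct; the ideals are different.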